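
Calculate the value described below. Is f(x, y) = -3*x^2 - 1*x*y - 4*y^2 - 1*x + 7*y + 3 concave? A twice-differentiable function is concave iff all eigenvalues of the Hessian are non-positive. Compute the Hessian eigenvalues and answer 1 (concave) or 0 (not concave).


The Hessian of f(x,y) = -3*x^2 - 1*x*y - 4*y^2 - 1*x + 7*y + 3 is:
H = [[-6, -1], [-1, -8]]
Trace = -6 - 8 = -14
Determinant = -6*-8 - (-1)^2 = 47
Discriminant = (-14)^2 - 4*47 = 8.0
Eigenvalues: lambda_1 = -8.4142, lambda_2 = -5.5858
The function is concave.

1


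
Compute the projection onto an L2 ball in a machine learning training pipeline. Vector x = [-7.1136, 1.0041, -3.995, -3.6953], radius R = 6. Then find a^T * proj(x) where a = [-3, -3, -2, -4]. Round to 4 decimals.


Step 1: Compute ||x|| (intermediates to 6 decimals).
||x|| = sqrt((-7.1136)^2 + 1.0041^2 + (-3.995)^2 + (-3.6953)^2) = 9.012591
Step 2: Project.
Since ||x|| > R, scale = R/||x|| = 6/9.012591 = 0.665735, proj(x) = scale * x
proj(x) = [-4.735772, 0.668465, -2.659611, -2.460091]
Step 3: Dot product.
a^T * proj(x) = -3*(-4.735772) - 3*0.668465 - 2*(-2.659611) - 4*(-2.460091) = 27.3615


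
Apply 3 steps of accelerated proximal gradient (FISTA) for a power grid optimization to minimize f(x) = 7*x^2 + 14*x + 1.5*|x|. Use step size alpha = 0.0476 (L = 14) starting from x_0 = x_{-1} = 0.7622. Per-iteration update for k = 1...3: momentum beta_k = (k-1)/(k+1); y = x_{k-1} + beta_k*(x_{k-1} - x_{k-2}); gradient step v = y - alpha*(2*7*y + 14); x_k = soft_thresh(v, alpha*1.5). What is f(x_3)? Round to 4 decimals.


FISTA on f(x) = 7*x^2 + 14*x + 1.5*|x|
L = 14, alpha = 0.0476
Iteration 1: beta = 0.0, y = 0.7622 + 0.0*(0.7622 - 0.7622) = 0.7622
  grad(y) = 24.6708, v = y - alpha*grad = -0.4121
  prox(v) = soft_thresh(-0.4121, 0.0714) = -0.3407
Iteration 2: beta = 0.3333, y = -0.3407 + 0.3333*(-0.3407 - 0.7622) = -0.7084
  grad(y) = 4.0828, v = y - alpha*grad = -0.9027
  prox(v) = soft_thresh(-0.9027, 0.0714) = -0.8313
Iteration 3: beta = 0.5, y = -0.8313 + 0.5*(-0.8313 + 0.3407) = -1.0766
  grad(y) = -1.0725, v = y - alpha*grad = -1.0256
  prox(v) = soft_thresh(-1.0256, 0.0714) = -0.9542
f(x_3) = 7*(-0.9542)^2 + 14*(-0.9542) + 1.5*|-0.9542| = -5.5541


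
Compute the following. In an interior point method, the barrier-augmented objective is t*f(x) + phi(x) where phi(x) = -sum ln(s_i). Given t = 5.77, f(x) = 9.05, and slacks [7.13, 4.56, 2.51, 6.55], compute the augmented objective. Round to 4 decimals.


Step 1: Compute log-barrier.
ln values: [1.9643, 1.5173, 0.9203, 1.8795]
phi = -(1.9643 + 1.5173 + 0.9203 + 1.8795) = -6.2814
Step 2: Compute augmented objective.
t*f(x) = 5.77*9.05 = 52.2185
Total = 52.2185 - 6.2814 = 45.9371


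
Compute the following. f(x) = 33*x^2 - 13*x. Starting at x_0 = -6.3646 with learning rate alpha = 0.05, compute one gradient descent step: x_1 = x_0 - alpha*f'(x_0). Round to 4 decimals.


We compute the gradient at x_0 and apply the update.
f'(x) = 66*x - 13
f'(-6.3646) = 66*-6.3646 - 13 = -433.0636
x_1 = -6.3646 - 0.05*-433.0636 = 15.2886


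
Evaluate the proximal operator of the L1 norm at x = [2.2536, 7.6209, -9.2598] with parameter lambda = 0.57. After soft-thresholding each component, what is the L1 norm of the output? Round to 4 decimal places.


Soft-thresholding with lambda = 0.57:
prox(2.2536) = sign(2.2536)*max(|2.2536| - 0.57, 0) = 1.6836
prox(7.6209) = sign(7.6209)*max(|7.6209| - 0.57, 0) = 7.0509
prox(-9.2598) = sign(-9.2598)*max(|-9.2598| - 0.57, 0) = -8.6898
prox(x) = [1.6836, 7.0509, -8.6898]
||prox(x)||_1 = 1.6836 + 7.0509 + 8.6898 = 17.4243


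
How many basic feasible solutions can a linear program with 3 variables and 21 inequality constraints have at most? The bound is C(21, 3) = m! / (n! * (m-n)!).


Each vertex corresponds to some choice of n active constraints out of m, so the number of vertices is at most C(m, n) = m! / (n!(m-n)!).
m = 21, n = 3
Numerator: 21 * 20 * 19
Denominator: 3! = 6
C(21, 3) = 1330


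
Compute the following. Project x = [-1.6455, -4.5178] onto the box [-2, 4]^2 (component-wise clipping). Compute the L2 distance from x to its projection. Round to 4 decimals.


Project each component onto [-2, 4].
clip(-1.6455) = -1.6455, clip(-4.5178) = -2.0
Projection = [-1.6455, -2.0]
Squared diffs: [0.0, 6.3393]
Distance = sqrt(6.3393) = 2.5178


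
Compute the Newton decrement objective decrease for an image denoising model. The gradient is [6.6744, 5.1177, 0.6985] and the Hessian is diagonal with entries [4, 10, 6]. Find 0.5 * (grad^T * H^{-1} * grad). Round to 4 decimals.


Step 1: H is diagonal, so H^(-1) * g = [1.6686, 0.5118, 0.1164].
Step 2: g^T H^(-1) g = sum_i g_i^2 / H_ii
  = (6.6744)^2/4 + (5.1177)^2/10 + (0.6985)^2/6
  = 11.1369 + 2.6191 + 0.0813 = 13.8373
Step 3: Objective decrease = 0.5 * g^T H^(-1) g = 6.9187


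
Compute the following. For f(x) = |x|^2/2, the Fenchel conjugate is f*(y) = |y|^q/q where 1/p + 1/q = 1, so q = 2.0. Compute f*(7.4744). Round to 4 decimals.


The conjugate exponent q satisfies 1/p + 1/q = 1.
p = 2, so q = 2/(2 - 1) = 2.0
|y|^q = 7.4744^2.0 = 55.8667
f*(7.4744) = 55.8667 / 2.0 = 27.9333


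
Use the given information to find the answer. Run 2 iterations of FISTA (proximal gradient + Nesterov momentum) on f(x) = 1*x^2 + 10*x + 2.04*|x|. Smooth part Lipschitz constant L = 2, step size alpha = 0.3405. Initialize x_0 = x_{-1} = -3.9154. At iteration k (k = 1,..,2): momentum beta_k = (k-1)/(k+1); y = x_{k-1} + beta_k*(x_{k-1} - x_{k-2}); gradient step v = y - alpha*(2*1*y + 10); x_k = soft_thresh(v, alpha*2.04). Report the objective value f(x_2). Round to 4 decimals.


FISTA on f(x) = 1*x^2 + 10*x + 2.04*|x|
L = 2, alpha = 0.3405
Iteration 1: beta = 0.0, y = -3.9154 + 0.0*(-3.9154 + 3.9154) = -3.9154
  grad(y) = 2.1692, v = y - alpha*grad = -4.654
  prox(v) = soft_thresh(-4.654, 0.6946) = -3.9594
Iteration 2: beta = 0.3333, y = -3.9594 + 0.3333*(-3.9594 + 3.9154) = -3.9741
  grad(y) = 2.0519, v = y - alpha*grad = -4.6727
  prox(v) = soft_thresh(-4.6727, 0.6946) = -3.9781
f(x_2) = 1*(-3.9781)^2 + 10*(-3.9781) + 2.04*|-3.9781| = -15.8404


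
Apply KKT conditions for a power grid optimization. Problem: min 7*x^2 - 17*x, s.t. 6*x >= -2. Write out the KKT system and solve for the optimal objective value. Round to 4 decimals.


Step 1: Try lambda = 0 (constraint inactive).
Stationarity: 2*7*x - 17 = 0
x* = 17/(2*7) = 17/14 = 1.2143 (rounded; the exact value 17/14 is used below)
Check constraint: 6*1.2143 = 7.2858 >= -2 -- satisfied.
Step 2: Compute optimal value.
f(x*) = 7*(17/14)^2 - 17*(17/14) = -10.3214


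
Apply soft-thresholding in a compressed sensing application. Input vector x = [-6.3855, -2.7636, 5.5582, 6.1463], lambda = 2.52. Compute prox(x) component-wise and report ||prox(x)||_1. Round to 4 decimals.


Soft-thresholding with lambda = 2.52:
prox(-6.3855) = sign(-6.3855)*max(|-6.3855| - 2.52, 0) = -3.8655
prox(-2.7636) = sign(-2.7636)*max(|-2.7636| - 2.52, 0) = -0.2436
prox(5.5582) = sign(5.5582)*max(|5.5582| - 2.52, 0) = 3.0382
prox(6.1463) = sign(6.1463)*max(|6.1463| - 2.52, 0) = 3.6263
prox(x) = [-3.8655, -0.2436, 3.0382, 3.6263]
||prox(x)||_1 = 3.8655 + 0.2436 + 3.0382 + 3.6263 = 10.7736


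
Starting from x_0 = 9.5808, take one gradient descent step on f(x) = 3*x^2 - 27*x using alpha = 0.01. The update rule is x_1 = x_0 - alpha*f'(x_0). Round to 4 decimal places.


We compute the gradient at x_0 and apply the update.
f'(x) = 6*x - 27
f'(9.5808) = 6*9.5808 - 27 = 30.4848
x_1 = 9.5808 - 0.01*30.4848 = 9.276


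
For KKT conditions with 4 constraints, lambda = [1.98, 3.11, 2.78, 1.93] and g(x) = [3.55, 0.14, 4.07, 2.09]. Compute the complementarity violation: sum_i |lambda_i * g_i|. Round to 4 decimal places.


KKT complementary slackness check:
lambda_1 * g_1 = 1.98 * 3.55 = 7.029
lambda_2 * g_2 = 3.11 * 0.14 = 0.4354
lambda_3 * g_3 = 2.78 * 4.07 = 11.3146
lambda_4 * g_4 = 1.93 * 2.09 = 4.0337
Total violation = 7.029 + 0.4354 + 11.3146 + 4.0337 = 22.8127


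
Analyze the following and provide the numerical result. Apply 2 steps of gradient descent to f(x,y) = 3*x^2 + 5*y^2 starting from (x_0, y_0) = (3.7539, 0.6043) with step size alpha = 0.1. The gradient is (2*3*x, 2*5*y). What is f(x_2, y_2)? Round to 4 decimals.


Gradient descent on f(x,y) = 3*x^2 + 5*y^2.
Starting point: (3.7539, 0.6043), alpha = 0.1
Step 1: grad_x = 2*3*3.7539 = 22.5234, grad_y = 2*5*0.6043 = 6.043
  x_1 = 3.7539 - 0.1*22.5234 = 1.5016
  y_1 = 0.6043 - 0.1*6.043 = 0.0
Step 2: grad_x = 2*3*1.5016 = 9.0094, grad_y = 2*5*0.0 = 0.0
  x_2 = 1.5016 - 0.1*9.0094 = 0.6006
  y_2 = 0.0 - 0.1*0.0 = 0.0
f(0.6006, 0.0) = 3*0.6006^2 + 5*0.0^2 = 1.0822


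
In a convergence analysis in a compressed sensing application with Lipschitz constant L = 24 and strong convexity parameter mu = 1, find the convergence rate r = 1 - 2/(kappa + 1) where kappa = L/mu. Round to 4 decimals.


Step 1: Compute the condition number.
kappa = L/mu = 24/1 = 24.0
Step 2: Compute the convergence rate.
r = 1 - 2/(kappa + 1) = 1 - 2*mu/(L + mu) = (L - mu)/(L + mu) = 23/25 = 0.92


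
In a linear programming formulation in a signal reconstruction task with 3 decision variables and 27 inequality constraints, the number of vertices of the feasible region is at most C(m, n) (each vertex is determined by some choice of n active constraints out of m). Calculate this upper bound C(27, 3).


Each vertex corresponds to some choice of n active constraints out of m, so the number of vertices is at most C(m, n) = m! / (n!(m-n)!).
m = 27, n = 3
Numerator: 27 * 26 * 25
Denominator: 3! = 6
C(27, 3) = 2925


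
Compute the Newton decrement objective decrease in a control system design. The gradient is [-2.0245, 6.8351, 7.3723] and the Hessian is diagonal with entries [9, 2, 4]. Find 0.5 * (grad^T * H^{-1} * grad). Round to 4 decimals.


Step 1: H is diagonal, so H^(-1) * g = [-0.2249, 3.4176, 1.8431].
Step 2: g^T H^(-1) g = sum_i g_i^2 / H_ii
  = (-2.0245)^2/9 + (6.8351)^2/2 + (7.3723)^2/4
  = 0.4554 + 23.3593 + 13.5877 = 37.4024
Step 3: Objective decrease = 0.5 * g^T H^(-1) g = 18.7012


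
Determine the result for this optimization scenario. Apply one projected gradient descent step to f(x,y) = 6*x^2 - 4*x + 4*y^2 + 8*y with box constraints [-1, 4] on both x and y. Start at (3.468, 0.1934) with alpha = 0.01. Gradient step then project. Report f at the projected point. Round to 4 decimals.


Step 1: Compute gradient at (3.468, 0.1934).
grad_x = 2*6*3.468 - 4 = 37.616
grad_y = 2*4*0.1934 + 8 = 9.5472
Step 2: Gradient step.
x_raw = 3.468 - 0.01*37.616 = 3.0918
y_raw = 0.1934 - 0.01*9.5472 = 0.0979
Step 3: Project onto [-1, 4].
x_proj = clip(3.0918) = 3.0918
y_proj = clip(0.0979) = 0.0979
Step 4: Evaluate f.
f(3.0918, 0.0979) = 45.8113


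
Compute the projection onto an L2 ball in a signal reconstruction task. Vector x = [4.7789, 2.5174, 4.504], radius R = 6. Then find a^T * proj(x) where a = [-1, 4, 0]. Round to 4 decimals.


Step 1: Compute ||x|| (intermediates to 6 decimals).
||x|| = sqrt(4.7789^2 + 2.5174^2 + 4.504^2) = 7.032866
Step 2: Project.
Since ||x|| > R, scale = R/||x|| = 6/7.032866 = 0.853137, proj(x) = scale * x
proj(x) = [4.077056, 2.147687, 3.842529]
Step 3: Dot product.
a^T * proj(x) = -1*4.077056 + 4*2.147687 + 0*3.842529 = 4.5137


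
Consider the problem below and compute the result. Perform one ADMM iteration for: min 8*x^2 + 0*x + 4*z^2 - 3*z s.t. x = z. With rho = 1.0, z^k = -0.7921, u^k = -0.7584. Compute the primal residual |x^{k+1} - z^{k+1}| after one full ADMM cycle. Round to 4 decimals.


ADMM iteration with rho = 1.0, z^k = -0.7921, u^k = -0.7584
Step 1: x-update.
Minimize 8*x^2 + 0*x + (1.0/2)*(x + 0.7921 - 0.7584)^2
FOC: (2*8 + 1.0)*x = 0 + 1.0*(-0.7921 + 0.7584)
x^{k+1} = -0.002
Step 2: z-update.
Minimize 4*z^2 - 3*z + (1.0/2)*(-0.002 - z - 0.7584)^2
FOC: (2*4 + 1.0)*z = 3 + 1.0*(-0.002 - 0.7584)
z^{k+1} = 0.2488
Step 3: u-update.
u^{k+1} = -0.7584 - 0.002 - 0.2488 = -1.0092
Step 4: Primal residual = |-0.002 - 0.2488| = 0.2508


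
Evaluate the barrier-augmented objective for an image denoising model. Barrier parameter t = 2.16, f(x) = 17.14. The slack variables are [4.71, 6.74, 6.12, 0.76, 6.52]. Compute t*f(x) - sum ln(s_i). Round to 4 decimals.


Step 1: Compute log-barrier.
ln values: [1.5497, 1.9081, 1.8116, -0.2744, 1.8749]
phi = -(1.5497 + 1.9081 + 1.8116 - 0.2744 + 1.8749) = -6.8697
Step 2: Compute augmented objective.
t*f(x) = 2.16*17.14 = 37.0224
Total = 37.0224 - 6.8697 = 30.1527


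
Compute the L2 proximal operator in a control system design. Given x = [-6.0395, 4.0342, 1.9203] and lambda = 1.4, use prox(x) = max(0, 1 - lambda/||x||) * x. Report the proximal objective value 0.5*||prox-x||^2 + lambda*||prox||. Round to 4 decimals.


Step 1: Compute ||x||.
||x|| = 7.5125
Step 2: Compute scaling factor.
scale = max(0, 1 - 1.4/7.5125) = 0.8136
Step 3: prox(x) = [-4.914, 3.2824, 1.5624]
||prox(x)|| = 6.1125
Step 4: Proximal objective.
0.5*||prox-x||^2 = 0.98
lambda*||prox|| = 8.5575
Total = 9.5375


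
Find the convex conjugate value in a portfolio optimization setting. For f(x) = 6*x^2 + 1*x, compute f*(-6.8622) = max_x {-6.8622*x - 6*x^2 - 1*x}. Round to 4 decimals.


f*(y) = sup_x {y*x - a*x^2 - b*x} = sup_x {(y-b)*x - a*x^2}
FOC: (y - b) - 2a*x = 0 => x* = (y - b)/(2a)
x* = (-6.8622 - 1)/(2*6) = -0.6552
f*(-6.8622) = (y-b)^2/(4a) = (-6.8622 - 1)^2/(4*6)
= 61.8142/24 = 2.5756


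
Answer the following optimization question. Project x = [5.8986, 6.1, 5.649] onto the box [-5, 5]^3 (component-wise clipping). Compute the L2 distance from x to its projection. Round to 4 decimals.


Project each component onto [-5, 5].
clip(5.8986) = 5.0, clip(6.1) = 5.0, clip(5.649) = 5.0
Projection = [5.0, 5.0, 5.0]
Squared diffs: [0.8075, 1.21, 0.4212]
Distance = sqrt(2.4387) = 1.5616


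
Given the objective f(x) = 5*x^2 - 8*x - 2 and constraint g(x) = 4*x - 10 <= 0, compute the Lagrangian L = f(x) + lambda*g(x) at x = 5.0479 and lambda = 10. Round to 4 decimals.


Step 1: Evaluate f(x).
f(5.0479) = 5*5.0479^2 - 8*5.0479 - 2 = 85.0233
Step 2: Evaluate g(x).
g(5.0479) = 4*5.0479 - 10 = 10.1916
Step 3: Compute Lagrangian.
L = 85.0233 + 10*10.1916 = 186.9393


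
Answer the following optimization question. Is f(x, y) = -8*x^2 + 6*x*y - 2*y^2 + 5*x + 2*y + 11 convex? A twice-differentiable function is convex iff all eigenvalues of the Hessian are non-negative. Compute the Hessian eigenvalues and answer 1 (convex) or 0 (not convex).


The Hessian of f(x,y) = -8*x^2 + 6*x*y - 2*y^2 + 5*x + 2*y + 11 is:
H = [[-16, 6], [6, -4]]
Trace = -16 - 4 = -20
Determinant = -16*-4 - (6)^2 = 28
Discriminant = (-20)^2 - 4*28 = 288.0
Eigenvalues: lambda_1 = -18.4853, lambda_2 = -1.5147
The function is not convex.

0


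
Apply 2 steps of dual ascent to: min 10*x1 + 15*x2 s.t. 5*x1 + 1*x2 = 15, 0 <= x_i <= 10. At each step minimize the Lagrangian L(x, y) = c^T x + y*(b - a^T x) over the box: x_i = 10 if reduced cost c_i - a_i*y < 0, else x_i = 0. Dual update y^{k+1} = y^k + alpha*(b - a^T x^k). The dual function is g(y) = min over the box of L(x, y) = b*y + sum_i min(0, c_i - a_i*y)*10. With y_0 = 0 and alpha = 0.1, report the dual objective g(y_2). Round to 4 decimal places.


Dual ascent for LP: min 10*x1 + 15*x2, 5*x1 + 1*x2 = 15, 0 <= x_i <= 10
Step 1: y^k = 0.0, reduced costs: (10.0, 15.0)
  x^k = (0.0, 0.0), subgradient = b - a^T x = 15.0
  y^{k+1} = 0.0 + 0.1*15.0 = 1.5
Step 2: y^k = 1.5, reduced costs: (2.5, 13.5)
  x^k = (0.0, 0.0), subgradient = b - a^T x = 15.0
  y^{k+1} = 1.5 + 0.1*15.0 = 3.0
Dual objective at y_2 = 3.0: reduced costs (-5.0, 12.0), box minimizer x = (10.0, 0.0)
g(y_2) = b*y + (c1 - a1*y)*x1 + (c2 - a2*y)*x2 = 15*3.0 + (-5.0)*10.0 + 12.0*0.0 = 45.0 - 50.0 + 0.0 = -5.0


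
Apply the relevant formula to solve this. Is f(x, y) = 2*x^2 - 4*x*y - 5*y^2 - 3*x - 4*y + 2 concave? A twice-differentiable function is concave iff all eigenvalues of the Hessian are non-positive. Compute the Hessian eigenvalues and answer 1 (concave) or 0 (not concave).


The Hessian of f(x,y) = 2*x^2 - 4*x*y - 5*y^2 - 3*x - 4*y + 2 is:
H = [[4, -4], [-4, -10]]
Trace = 4 - 10 = -6
Determinant = 4*-10 - (-4)^2 = -56
Discriminant = (-6)^2 - 4*-56 = 260.0
Eigenvalues: lambda_1 = -11.0623, lambda_2 = 5.0623
The function is not concave.

0


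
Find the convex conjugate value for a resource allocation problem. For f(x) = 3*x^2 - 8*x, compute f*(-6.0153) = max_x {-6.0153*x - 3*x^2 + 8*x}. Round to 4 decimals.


f*(y) = sup_x {y*x - a*x^2 - b*x} = sup_x {(y-b)*x - a*x^2}
FOC: (y - b) - 2a*x = 0 => x* = (y - b)/(2a)
x* = (-6.0153 + 8)/(2*3) = 0.3308
f*(-6.0153) = (y-b)^2/(4a) = (-6.0153 + 8)^2/(4*3)
= 3.939/12 = 0.3283


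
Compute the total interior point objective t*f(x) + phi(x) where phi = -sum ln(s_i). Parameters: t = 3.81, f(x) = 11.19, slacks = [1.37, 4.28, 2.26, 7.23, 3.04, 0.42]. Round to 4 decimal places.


Step 1: Compute log-barrier.
ln values: [0.3148, 1.454, 0.8154, 1.9782, 1.1119, -0.8675]
phi = -(0.3148 + 1.454 + 0.8154 + 1.9782 + 1.1119 - 0.8675) = -4.8067
Step 2: Compute augmented objective.
t*f(x) = 3.81*11.19 = 42.6339
Total = 42.6339 - 4.8067 = 37.8272


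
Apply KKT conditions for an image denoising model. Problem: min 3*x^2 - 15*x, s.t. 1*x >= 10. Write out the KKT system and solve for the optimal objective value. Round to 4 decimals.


Step 1: Try lambda = 0 (constraint inactive).
x_unc = 15/(2*3) = 2.5
Check: 1*2.5 = 2.5 < 10 -- violated!
Step 2: Constraint must be active: 1*x = 10
x* = 10/1 = 10.0
lambda = (2*3*10.0 - 15)/1 = 45.0
Step 3: Compute optimal value.
f(x*) = 3*10.0^2 - 15*10.0 = 150.0


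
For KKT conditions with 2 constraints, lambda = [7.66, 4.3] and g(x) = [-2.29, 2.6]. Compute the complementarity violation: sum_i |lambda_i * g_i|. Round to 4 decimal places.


KKT complementary slackness check:
lambda_1 * g_1 = 7.66 * -2.29 = -17.5414
lambda_2 * g_2 = 4.3 * 2.6 = 11.18
Total violation = 17.5414 + 11.18 = 28.7214


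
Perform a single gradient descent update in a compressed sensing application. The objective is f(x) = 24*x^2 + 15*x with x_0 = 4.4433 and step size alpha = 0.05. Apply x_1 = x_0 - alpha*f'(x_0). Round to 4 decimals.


We compute the gradient at x_0 and apply the update.
f'(x) = 48*x + 15
f'(4.4433) = 48*4.4433 + 15 = 228.2784
x_1 = 4.4433 - 0.05*228.2784 = -6.9706


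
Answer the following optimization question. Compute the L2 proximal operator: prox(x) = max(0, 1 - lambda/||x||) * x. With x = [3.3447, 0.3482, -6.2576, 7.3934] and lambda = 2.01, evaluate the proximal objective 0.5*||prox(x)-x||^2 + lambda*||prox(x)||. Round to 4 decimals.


Step 1: Compute ||x||.
||x|| = 10.2532
Step 2: Compute scaling factor.
scale = max(0, 1 - 2.01/10.2532) = 0.804
Step 3: prox(x) = [2.689, 0.2799, -5.0309, 5.944]
||prox(x)|| = 8.2432
Step 4: Proximal objective.
0.5*||prox-x||^2 = 2.0201
lambda*||prox|| = 16.5688
Total = 18.5889


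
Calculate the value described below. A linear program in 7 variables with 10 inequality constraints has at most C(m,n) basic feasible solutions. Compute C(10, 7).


Each vertex corresponds to some choice of n active constraints out of m, so the number of vertices is at most C(m, n) = m! / (n!(m-n)!).
m = 10, n = 7
Numerator: 10 * 9 * 8 * 7 * 6 * 5 * 4
Denominator: 7! = 5040
C(10, 7) = 120


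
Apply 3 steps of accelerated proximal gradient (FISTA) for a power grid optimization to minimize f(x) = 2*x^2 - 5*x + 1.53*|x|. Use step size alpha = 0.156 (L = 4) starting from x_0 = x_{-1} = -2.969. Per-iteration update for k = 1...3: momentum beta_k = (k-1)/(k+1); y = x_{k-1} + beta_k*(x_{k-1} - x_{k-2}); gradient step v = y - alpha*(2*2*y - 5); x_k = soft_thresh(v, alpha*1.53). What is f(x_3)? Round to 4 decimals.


FISTA on f(x) = 2*x^2 - 5*x + 1.53*|x|
L = 4, alpha = 0.156
Iteration 1: beta = 0.0, y = -2.969 + 0.0*(-2.969 + 2.969) = -2.969
  grad(y) = -16.876, v = y - alpha*grad = -0.3363
  prox(v) = soft_thresh(-0.3363, 0.2387) = -0.0977
Iteration 2: beta = 0.3333, y = -0.0977 + 0.3333*(-0.0977 + 2.969) = 0.8594
  grad(y) = -1.5622, v = y - alpha*grad = 1.1032
  prox(v) = soft_thresh(1.1032, 0.2387) = 0.8645
Iteration 3: beta = 0.5, y = 0.8645 + 0.5*(0.8645 + 0.0977) = 1.3455
  grad(y) = 0.3822, v = y - alpha*grad = 1.2859
  prox(v) = soft_thresh(1.2859, 0.2387) = 1.0472
f(x_3) = 2*1.0472^2 - 5*1.0472 + 1.53*|1.0472| = -1.4405


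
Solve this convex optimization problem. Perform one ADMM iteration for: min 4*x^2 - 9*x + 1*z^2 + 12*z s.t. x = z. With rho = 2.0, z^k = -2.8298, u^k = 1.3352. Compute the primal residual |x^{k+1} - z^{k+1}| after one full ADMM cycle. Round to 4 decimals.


ADMM iteration with rho = 2.0, z^k = -2.8298, u^k = 1.3352
Step 1: x-update.
Minimize 4*x^2 - 9*x + (2.0/2)*(x + 2.8298 + 1.3352)^2
FOC: (2*4 + 2.0)*x = 9 + 2.0*(-2.8298 - 1.3352)
x^{k+1} = 0.067
Step 2: z-update.
Minimize 1*z^2 + 12*z + (2.0/2)*(0.067 - z + 1.3352)^2
FOC: (2*1 + 2.0)*z = -12 + 2.0*(0.067 + 1.3352)
z^{k+1} = -2.2989
Step 3: u-update.
u^{k+1} = 1.3352 + 0.067 + 2.2989 = 3.7011
Step 4: Primal residual = |0.067 + 2.2989| = 2.3659


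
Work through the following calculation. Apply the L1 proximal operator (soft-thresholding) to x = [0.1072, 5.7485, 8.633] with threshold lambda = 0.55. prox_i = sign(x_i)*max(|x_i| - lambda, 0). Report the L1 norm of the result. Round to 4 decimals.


Soft-thresholding with lambda = 0.55:
prox(0.1072) = sign(0.1072)*max(|0.1072| - 0.55, 0) = 0.0
prox(5.7485) = sign(5.7485)*max(|5.7485| - 0.55, 0) = 5.1985
prox(8.633) = sign(8.633)*max(|8.633| - 0.55, 0) = 8.083
prox(x) = [0.0, 5.1985, 8.083]
||prox(x)||_1 = 0.0 + 5.1985 + 8.083 = 13.2815


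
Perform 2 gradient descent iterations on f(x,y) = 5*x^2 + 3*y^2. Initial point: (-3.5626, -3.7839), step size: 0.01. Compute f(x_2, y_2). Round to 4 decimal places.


Gradient descent on f(x,y) = 5*x^2 + 3*y^2.
Starting point: (-3.5626, -3.7839), alpha = 0.01
Step 1: grad_x = 2*5*-3.5626 = -35.626, grad_y = 2*3*-3.7839 = -22.7034
  x_1 = -3.5626 - 0.01*-35.626 = -3.2063
  y_1 = -3.7839 - 0.01*-22.7034 = -3.5569
Step 2: grad_x = 2*5*-3.2063 = -32.0634, grad_y = 2*3*-3.5569 = -21.3412
  x_2 = -3.2063 - 0.01*-32.0634 = -2.8857
  y_2 = -3.5569 - 0.01*-21.3412 = -3.3435
f(-2.8857, -3.3435) = 5*(-2.8857)^2 + 3*(-3.3435)^2 = 75.1726


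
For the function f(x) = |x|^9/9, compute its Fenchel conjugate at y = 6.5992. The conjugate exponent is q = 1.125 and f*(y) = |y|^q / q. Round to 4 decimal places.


The conjugate exponent q satisfies 1/p + 1/q = 1.
p = 9, so q = 9/(9 - 1) = 1.125
|y|^q = 6.5992^1.125 = 8.3546
f*(6.5992) = 8.3546 / 1.125 = 7.4263


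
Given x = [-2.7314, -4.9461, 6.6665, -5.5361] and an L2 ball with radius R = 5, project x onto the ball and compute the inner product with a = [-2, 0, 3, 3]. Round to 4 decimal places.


Step 1: Compute ||x|| (intermediates to 6 decimals).
||x|| = sqrt((-2.7314)^2 + (-4.9461)^2 + 6.6665^2 + (-5.5361)^2) = 10.344809
Step 2: Project.
Since ||x|| > R, scale = R/||x|| = 5/10.344809 = 0.483334, proj(x) = scale * x
proj(x) = [-1.320178, -2.390618, 3.222146, -2.675785]
Step 3: Dot product.
a^T * proj(x) = -2*(-1.320178) + 0*(-2.390618) + 3*3.222146 + 3*(-2.675785) = 4.2794


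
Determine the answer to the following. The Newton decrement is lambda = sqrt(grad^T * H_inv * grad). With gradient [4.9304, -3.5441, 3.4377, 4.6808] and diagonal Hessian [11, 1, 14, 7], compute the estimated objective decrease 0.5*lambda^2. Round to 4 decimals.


Step 1: H is diagonal, so H^(-1) * g = [0.4482, -3.5441, 0.2456, 0.6687].
Step 2: g^T H^(-1) g = sum_i g_i^2 / H_ii
  = (4.9304)^2/11 + (-3.5441)^2/1 + (3.4377)^2/14 + (4.6808)^2/7
  = 2.2099 + 12.5606 + 0.8441 + 3.13 = 18.7447
Step 3: Objective decrease = 0.5 * g^T H^(-1) g = 9.3723


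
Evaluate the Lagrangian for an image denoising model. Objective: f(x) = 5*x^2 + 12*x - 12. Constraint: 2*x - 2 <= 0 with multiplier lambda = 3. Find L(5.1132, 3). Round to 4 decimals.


Step 1: Evaluate f(x).
f(5.1132) = 5*5.1132^2 + 12*5.1132 - 12 = 180.0825
Step 2: Evaluate g(x).
g(5.1132) = 2*5.1132 - 2 = 8.2264
Step 3: Compute Lagrangian.
L = 180.0825 + 3*8.2264 = 204.7617


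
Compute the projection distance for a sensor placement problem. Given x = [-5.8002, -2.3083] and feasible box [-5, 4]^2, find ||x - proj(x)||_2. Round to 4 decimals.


Project each component onto [-5, 4].
clip(-5.8002) = -5.0, clip(-2.3083) = -2.3083
Projection = [-5.0, -2.3083]
Squared diffs: [0.6403, 0.0]
Distance = sqrt(0.6403) = 0.8002


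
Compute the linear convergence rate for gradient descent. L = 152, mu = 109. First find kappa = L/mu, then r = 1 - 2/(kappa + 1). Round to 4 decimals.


Step 1: Compute the condition number.
kappa = L/mu = 152/109 = 1.3945
Step 2: Compute the convergence rate.
r = 1 - 2/(kappa + 1) = 1 - 2*mu/(L + mu) = (L - mu)/(L + mu) = 43/261 = 0.1648


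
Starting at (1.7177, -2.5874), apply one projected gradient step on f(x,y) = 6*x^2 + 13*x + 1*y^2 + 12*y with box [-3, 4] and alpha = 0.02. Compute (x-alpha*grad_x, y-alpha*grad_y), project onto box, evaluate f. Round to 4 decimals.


Step 1: Compute gradient at (1.7177, -2.5874).
grad_x = 2*6*1.7177 + 13 = 33.6124
grad_y = 2*1*-2.5874 + 12 = 6.8252
Step 2: Gradient step.
x_raw = 1.7177 - 0.02*33.6124 = 1.0455
y_raw = -2.5874 - 0.02*6.8252 = -2.7239
Step 3: Project onto [-3, 4].
x_proj = clip(1.0455) = 1.0455
y_proj = clip(-2.7239) = -2.7239
Step 4: Evaluate f.
f(1.0455, -2.7239) = -5.1185


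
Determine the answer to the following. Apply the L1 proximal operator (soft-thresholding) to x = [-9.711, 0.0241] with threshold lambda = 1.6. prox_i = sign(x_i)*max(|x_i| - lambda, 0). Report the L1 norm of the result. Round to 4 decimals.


Soft-thresholding with lambda = 1.6:
prox(-9.711) = sign(-9.711)*max(|-9.711| - 1.6, 0) = -8.111
prox(0.0241) = sign(0.0241)*max(|0.0241| - 1.6, 0) = 0.0
prox(x) = [-8.111, 0.0]
||prox(x)||_1 = 8.111 + 0.0 = 8.111


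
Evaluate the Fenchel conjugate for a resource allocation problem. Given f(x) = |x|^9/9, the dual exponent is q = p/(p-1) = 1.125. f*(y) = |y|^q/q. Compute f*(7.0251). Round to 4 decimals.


The conjugate exponent q satisfies 1/p + 1/q = 1.
p = 9, so q = 9/(9 - 1) = 1.125
|y|^q = 7.0251^1.125 = 8.9636
f*(7.0251) = 8.9636 / 1.125 = 7.9677


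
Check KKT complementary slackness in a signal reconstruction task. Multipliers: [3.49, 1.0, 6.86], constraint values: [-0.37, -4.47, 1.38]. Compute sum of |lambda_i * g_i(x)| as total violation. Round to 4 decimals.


KKT complementary slackness check:
lambda_1 * g_1 = 3.49 * -0.37 = -1.2913
lambda_2 * g_2 = 1.0 * -4.47 = -4.47
lambda_3 * g_3 = 6.86 * 1.38 = 9.4668
Total violation = 1.2913 + 4.47 + 9.4668 = 15.2281


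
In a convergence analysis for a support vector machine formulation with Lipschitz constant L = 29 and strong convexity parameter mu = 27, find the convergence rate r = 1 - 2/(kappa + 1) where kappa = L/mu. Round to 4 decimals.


Step 1: Compute the condition number.
kappa = L/mu = 29/27 = 1.0741
Step 2: Compute the convergence rate.
r = 1 - 2/(kappa + 1) = 1 - 2*mu/(L + mu) = (L - mu)/(L + mu) = 2/56 = 0.0357


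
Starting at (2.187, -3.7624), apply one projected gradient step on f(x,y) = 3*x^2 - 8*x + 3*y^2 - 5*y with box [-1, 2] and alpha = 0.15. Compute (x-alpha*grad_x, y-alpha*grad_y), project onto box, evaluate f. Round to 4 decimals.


Step 1: Compute gradient at (2.187, -3.7624).
grad_x = 2*3*2.187 - 8 = 5.122
grad_y = 2*3*-3.7624 - 5 = -27.5744
Step 2: Gradient step.
x_raw = 2.187 - 0.15*5.122 = 1.4187
y_raw = -3.7624 - 0.15*-27.5744 = 0.3738
Step 3: Project onto [-1, 2].
x_proj = clip(1.4187) = 1.4187
y_proj = clip(0.3738) = 0.3738
Step 4: Evaluate f.
f(1.4187, 0.3738) = -6.7612


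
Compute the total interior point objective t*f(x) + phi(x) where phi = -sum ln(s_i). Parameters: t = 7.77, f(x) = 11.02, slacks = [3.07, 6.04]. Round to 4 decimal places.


Step 1: Compute log-barrier.
ln values: [1.1217, 1.7984]
phi = -(1.1217 + 1.7984) = -2.9201
Step 2: Compute augmented objective.
t*f(x) = 7.77*11.02 = 85.6254
Total = 85.6254 - 2.9201 = 82.7053


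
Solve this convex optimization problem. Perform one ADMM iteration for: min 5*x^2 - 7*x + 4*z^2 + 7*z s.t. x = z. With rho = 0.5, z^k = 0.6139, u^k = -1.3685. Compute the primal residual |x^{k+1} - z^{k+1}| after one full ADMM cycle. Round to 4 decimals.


ADMM iteration with rho = 0.5, z^k = 0.6139, u^k = -1.3685
Step 1: x-update.
Minimize 5*x^2 - 7*x + (0.5/2)*(x - 0.6139 - 1.3685)^2
FOC: (2*5 + 0.5)*x = 7 + 0.5*(0.6139 + 1.3685)
x^{k+1} = 0.7611
Step 2: z-update.
Minimize 4*z^2 + 7*z + (0.5/2)*(0.7611 - z - 1.3685)^2
FOC: (2*4 + 0.5)*z = -7 + 0.5*(0.7611 - 1.3685)
z^{k+1} = -0.8593
Step 3: u-update.
u^{k+1} = -1.3685 + 0.7611 + 0.8593 = 0.2518
Step 4: Primal residual = |0.7611 + 0.8593| = 1.6203


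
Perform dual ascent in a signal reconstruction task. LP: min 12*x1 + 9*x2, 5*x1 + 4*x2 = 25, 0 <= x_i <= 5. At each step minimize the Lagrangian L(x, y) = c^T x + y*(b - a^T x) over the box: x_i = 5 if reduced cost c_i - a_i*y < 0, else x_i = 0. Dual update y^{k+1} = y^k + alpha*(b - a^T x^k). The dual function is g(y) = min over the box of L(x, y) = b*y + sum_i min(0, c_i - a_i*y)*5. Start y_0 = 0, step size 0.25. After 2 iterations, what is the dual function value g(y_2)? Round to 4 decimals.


Dual ascent for LP: min 12*x1 + 9*x2, 5*x1 + 4*x2 = 25, 0 <= x_i <= 5
Step 1: y^k = 0.0, reduced costs: (12.0, 9.0)
  x^k = (0.0, 0.0), subgradient = b - a^T x = 25.0
  y^{k+1} = 0.0 + 0.25*25.0 = 6.25
Step 2: y^k = 6.25, reduced costs: (-19.25, -16.0)
  x^k = (5.0, 5.0), subgradient = b - a^T x = -20.0
  y^{k+1} = 6.25 + 0.25*-20.0 = 1.25
Dual objective at y_2 = 1.25: reduced costs (5.75, 4.0), box minimizer x = (0.0, 0.0)
g(y_2) = b*y + (c1 - a1*y)*x1 + (c2 - a2*y)*x2 = 25*1.25 + 5.75*0.0 + 4.0*0.0 = 31.25 + 0.0 + 0.0 = 31.25


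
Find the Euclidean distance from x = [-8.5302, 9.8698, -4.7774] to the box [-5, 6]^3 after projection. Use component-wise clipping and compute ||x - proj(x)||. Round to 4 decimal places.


Project each component onto [-5, 6].
clip(-8.5302) = -5.0, clip(9.8698) = 6.0, clip(-4.7774) = -4.7774
Projection = [-5.0, 6.0, -4.7774]
Squared diffs: [12.4623, 14.9754, 0.0]
Distance = sqrt(27.4377) = 5.2381


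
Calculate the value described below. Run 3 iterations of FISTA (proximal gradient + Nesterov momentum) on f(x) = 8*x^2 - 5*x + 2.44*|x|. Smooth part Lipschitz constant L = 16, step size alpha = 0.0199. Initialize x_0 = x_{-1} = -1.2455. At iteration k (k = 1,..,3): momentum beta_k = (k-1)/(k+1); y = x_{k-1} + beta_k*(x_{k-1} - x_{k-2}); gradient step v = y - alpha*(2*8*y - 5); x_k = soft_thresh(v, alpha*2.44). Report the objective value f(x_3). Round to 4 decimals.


FISTA on f(x) = 8*x^2 - 5*x + 2.44*|x|
L = 16, alpha = 0.0199
Iteration 1: beta = 0.0, y = -1.2455 + 0.0*(-1.2455 + 1.2455) = -1.2455
  grad(y) = -24.928, v = y - alpha*grad = -0.7494
  prox(v) = soft_thresh(-0.7494, 0.0486) = -0.7009
Iteration 2: beta = 0.3333, y = -0.7009 + 0.3333*(-0.7009 + 1.2455) = -0.5193
  grad(y) = -13.3094, v = y - alpha*grad = -0.2545
  prox(v) = soft_thresh(-0.2545, 0.0486) = -0.2059
Iteration 3: beta = 0.5, y = -0.2059 + 0.5*(-0.2059 + 0.7009) = 0.0416
  grad(y) = -4.3351, v = y - alpha*grad = 0.1278
  prox(v) = soft_thresh(0.1278, 0.0486) = 0.0793
f(x_3) = 8*0.0793^2 - 5*0.0793 + 2.44*|0.0793| = -0.1527


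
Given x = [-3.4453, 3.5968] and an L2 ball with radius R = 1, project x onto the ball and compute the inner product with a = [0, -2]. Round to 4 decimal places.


Step 1: Compute ||x|| (intermediates to 6 decimals).
||x|| = sqrt((-3.4453)^2 + 3.5968^2) = 4.980669
Step 2: Project.
Since ||x|| > R, scale = R/||x|| = 1/4.980669 = 0.200776, proj(x) = scale * x
proj(x) = [-0.691734, 0.722151]
Step 3: Dot product.
a^T * proj(x) = 0*(-0.691734) - 2*0.722151 = -1.4443


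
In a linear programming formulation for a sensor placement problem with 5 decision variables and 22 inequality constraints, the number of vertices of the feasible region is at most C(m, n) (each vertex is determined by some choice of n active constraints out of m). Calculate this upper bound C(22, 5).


Each vertex corresponds to some choice of n active constraints out of m, so the number of vertices is at most C(m, n) = m! / (n!(m-n)!).
m = 22, n = 5
Numerator: 22 * 21 * 20 * 19 * 18
Denominator: 5! = 120
C(22, 5) = 26334


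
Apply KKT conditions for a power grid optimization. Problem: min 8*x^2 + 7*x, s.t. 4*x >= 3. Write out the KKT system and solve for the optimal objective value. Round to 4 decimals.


Step 1: Try lambda = 0 (constraint inactive).
x_unc = -7/(2*8) = -0.4375
Check: 4*-0.4375 = -1.75 < 3 -- violated!
Step 2: Constraint must be active: 4*x = 3
x* = 3/4 = 0.75
lambda = (2*8*0.75 + 7)/4 = 4.75
Step 3: Compute optimal value.
f(x*) = 8*0.75^2 + 7*0.75 = 9.75


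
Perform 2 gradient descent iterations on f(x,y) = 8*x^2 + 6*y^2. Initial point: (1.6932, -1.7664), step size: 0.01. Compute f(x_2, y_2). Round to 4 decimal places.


Gradient descent on f(x,y) = 8*x^2 + 6*y^2.
Starting point: (1.6932, -1.7664), alpha = 0.01
Step 1: grad_x = 2*8*1.6932 = 27.0912, grad_y = 2*6*-1.7664 = -21.1968
  x_1 = 1.6932 - 0.01*27.0912 = 1.4223
  y_1 = -1.7664 - 0.01*-21.1968 = -1.5544
Step 2: grad_x = 2*8*1.4223 = 22.7566, grad_y = 2*6*-1.5544 = -18.6532
  x_2 = 1.4223 - 0.01*22.7566 = 1.1947
  y_2 = -1.5544 - 0.01*-18.6532 = -1.3679
f(1.1947, -1.3679) = 8*1.1947^2 + 6*(-1.3679)^2 = 22.6458


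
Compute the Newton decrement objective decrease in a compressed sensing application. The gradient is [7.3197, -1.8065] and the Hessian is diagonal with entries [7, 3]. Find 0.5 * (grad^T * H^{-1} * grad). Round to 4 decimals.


Step 1: H is diagonal, so H^(-1) * g = [1.0457, -0.6022].
Step 2: g^T H^(-1) g = sum_i g_i^2 / H_ii
  = (7.3197)^2/7 + (-1.8065)^2/3
  = 7.654 + 1.0878 = 8.7418
Step 3: Objective decrease = 0.5 * g^T H^(-1) g = 4.3709


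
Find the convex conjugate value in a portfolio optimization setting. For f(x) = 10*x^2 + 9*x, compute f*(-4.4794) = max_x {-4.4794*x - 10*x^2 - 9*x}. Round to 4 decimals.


f*(y) = sup_x {y*x - a*x^2 - b*x} = sup_x {(y-b)*x - a*x^2}
FOC: (y - b) - 2a*x = 0 => x* = (y - b)/(2a)
x* = (-4.4794 - 9)/(2*10) = -0.674
f*(-4.4794) = (y-b)^2/(4a) = (-4.4794 - 9)^2/(4*10)
= 181.6942/40 = 4.5424


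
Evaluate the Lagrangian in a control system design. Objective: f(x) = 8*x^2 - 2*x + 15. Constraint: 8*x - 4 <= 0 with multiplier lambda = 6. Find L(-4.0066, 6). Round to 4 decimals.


Step 1: Evaluate f(x).
f(-4.0066) = 8*(-4.0066)^2 - 2*(-4.0066) + 15 = 151.4359
Step 2: Evaluate g(x).
g(-4.0066) = 8*-4.0066 - 4 = -36.0528
Step 3: Compute Lagrangian.
L = 151.4359 + 6*-36.0528 = -64.8809


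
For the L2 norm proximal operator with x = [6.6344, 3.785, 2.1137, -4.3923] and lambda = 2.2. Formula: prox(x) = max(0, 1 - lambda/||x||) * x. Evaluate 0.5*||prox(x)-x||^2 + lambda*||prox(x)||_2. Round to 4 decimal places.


Step 1: Compute ||x||.
||x|| = 9.061
Step 2: Compute scaling factor.
scale = max(0, 1 - 2.2/9.061) = 0.7572
Step 3: prox(x) = [5.0236, 2.866, 1.6005, -3.3259]
||prox(x)|| = 6.861
Step 4: Proximal objective.
0.5*||prox-x||^2 = 2.42
lambda*||prox|| = 15.0942
Total = 17.5142


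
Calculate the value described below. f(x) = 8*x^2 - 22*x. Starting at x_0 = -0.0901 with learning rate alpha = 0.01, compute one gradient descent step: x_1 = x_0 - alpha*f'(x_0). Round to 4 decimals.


We compute the gradient at x_0 and apply the update.
f'(x) = 16*x - 22
f'(-0.0901) = 16*-0.0901 - 22 = -23.4416
x_1 = -0.0901 - 0.01*-23.4416 = 0.1443


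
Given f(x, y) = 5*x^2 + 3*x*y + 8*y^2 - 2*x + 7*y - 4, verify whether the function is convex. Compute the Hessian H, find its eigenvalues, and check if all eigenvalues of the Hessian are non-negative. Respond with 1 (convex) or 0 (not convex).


The Hessian of f(x,y) = 5*x^2 + 3*x*y + 8*y^2 - 2*x + 7*y - 4 is:
H = [[10, 3], [3, 16]]
Trace = 10 + 16 = 26
Determinant = 10*16 - (3)^2 = 151
Discriminant = (26)^2 - 4*151 = 72.0
Eigenvalues: lambda_1 = 8.7574, lambda_2 = 17.2426
The function is convex.

1


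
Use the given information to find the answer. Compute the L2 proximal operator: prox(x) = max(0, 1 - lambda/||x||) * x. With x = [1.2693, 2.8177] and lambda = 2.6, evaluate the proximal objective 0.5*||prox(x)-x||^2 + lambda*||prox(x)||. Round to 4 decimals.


Step 1: Compute ||x||.
||x|| = 3.0904
Step 2: Compute scaling factor.
scale = max(0, 1 - 2.6/3.0904) = 0.1587
Step 3: prox(x) = [0.2014, 0.4471]
||prox(x)|| = 0.4904
Step 4: Proximal objective.
0.5*||prox-x||^2 = 3.38
lambda*||prox|| = 1.275
Total = 4.655


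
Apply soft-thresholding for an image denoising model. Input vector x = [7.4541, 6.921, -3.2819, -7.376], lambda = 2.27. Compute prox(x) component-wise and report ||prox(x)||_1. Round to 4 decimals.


Soft-thresholding with lambda = 2.27:
prox(7.4541) = sign(7.4541)*max(|7.4541| - 2.27, 0) = 5.1841
prox(6.921) = sign(6.921)*max(|6.921| - 2.27, 0) = 4.651
prox(-3.2819) = sign(-3.2819)*max(|-3.2819| - 2.27, 0) = -1.0119
prox(-7.376) = sign(-7.376)*max(|-7.376| - 2.27, 0) = -5.106
prox(x) = [5.1841, 4.651, -1.0119, -5.106]
||prox(x)||_1 = 5.1841 + 4.651 + 1.0119 + 5.106 = 15.953


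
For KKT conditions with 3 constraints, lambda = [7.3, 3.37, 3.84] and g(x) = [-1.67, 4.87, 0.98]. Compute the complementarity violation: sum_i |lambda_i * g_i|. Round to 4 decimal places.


KKT complementary slackness check:
lambda_1 * g_1 = 7.3 * -1.67 = -12.191
lambda_2 * g_2 = 3.37 * 4.87 = 16.4119
lambda_3 * g_3 = 3.84 * 0.98 = 3.7632
Total violation = 12.191 + 16.4119 + 3.7632 = 32.3661


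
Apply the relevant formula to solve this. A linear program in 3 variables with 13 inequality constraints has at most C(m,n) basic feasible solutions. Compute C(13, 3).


Each vertex corresponds to some choice of n active constraints out of m, so the number of vertices is at most C(m, n) = m! / (n!(m-n)!).
m = 13, n = 3
Numerator: 13 * 12 * 11
Denominator: 3! = 6
C(13, 3) = 286


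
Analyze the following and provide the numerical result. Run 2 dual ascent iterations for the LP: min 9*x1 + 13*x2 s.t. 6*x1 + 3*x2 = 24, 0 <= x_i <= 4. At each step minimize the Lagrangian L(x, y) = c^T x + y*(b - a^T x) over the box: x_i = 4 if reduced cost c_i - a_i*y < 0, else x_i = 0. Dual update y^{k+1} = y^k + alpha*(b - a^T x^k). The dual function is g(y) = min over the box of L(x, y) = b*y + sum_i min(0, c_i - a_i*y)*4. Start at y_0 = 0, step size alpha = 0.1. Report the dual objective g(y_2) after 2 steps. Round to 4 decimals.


Dual ascent for LP: min 9*x1 + 13*x2, 6*x1 + 3*x2 = 24, 0 <= x_i <= 4
Step 1: y^k = 0.0, reduced costs: (9.0, 13.0)
  x^k = (0.0, 0.0), subgradient = b - a^T x = 24.0
  y^{k+1} = 0.0 + 0.1*24.0 = 2.4
Step 2: y^k = 2.4, reduced costs: (-5.4, 5.8)
  x^k = (4.0, 0.0), subgradient = b - a^T x = 0.0
  y^{k+1} = 2.4 + 0.1*0.0 = 2.4
Dual objective at y_2 = 2.4: reduced costs (-5.4, 5.8), box minimizer x = (4.0, 0.0)
g(y_2) = b*y + (c1 - a1*y)*x1 + (c2 - a2*y)*x2 = 24*2.4 + (-5.4)*4.0 + 5.8*0.0 = 57.6 - 21.6 + 0.0 = 36.0


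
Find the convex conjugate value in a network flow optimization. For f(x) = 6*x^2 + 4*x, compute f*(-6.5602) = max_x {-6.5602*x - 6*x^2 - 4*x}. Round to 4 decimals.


f*(y) = sup_x {y*x - a*x^2 - b*x} = sup_x {(y-b)*x - a*x^2}
FOC: (y - b) - 2a*x = 0 => x* = (y - b)/(2a)
x* = (-6.5602 - 4)/(2*6) = -0.88
f*(-6.5602) = (y-b)^2/(4a) = (-6.5602 - 4)^2/(4*6)
= 111.5178/24 = 4.6466


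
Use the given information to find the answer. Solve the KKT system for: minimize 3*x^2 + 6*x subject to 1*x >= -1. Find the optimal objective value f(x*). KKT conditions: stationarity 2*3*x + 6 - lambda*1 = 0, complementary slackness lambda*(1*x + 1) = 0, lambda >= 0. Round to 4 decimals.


Step 1: Try lambda = 0 (constraint inactive).
Stationarity: 2*3*x + 6 = 0
x* = -6/(2*3) = -1.0
Check constraint: 1*-1.0 = -1.0 >= -1 -- satisfied.
Step 2: Compute optimal value.
f(x*) = 3*(-1.0)^2 + 6*(-1.0) = -3.0


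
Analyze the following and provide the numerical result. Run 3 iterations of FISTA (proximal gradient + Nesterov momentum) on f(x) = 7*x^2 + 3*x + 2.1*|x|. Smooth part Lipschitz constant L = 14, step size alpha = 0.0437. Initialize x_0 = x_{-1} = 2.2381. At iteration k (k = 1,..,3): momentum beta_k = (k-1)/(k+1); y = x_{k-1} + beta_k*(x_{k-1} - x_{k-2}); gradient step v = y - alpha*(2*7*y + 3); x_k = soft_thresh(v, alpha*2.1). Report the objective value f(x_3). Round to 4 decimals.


FISTA on f(x) = 7*x^2 + 3*x + 2.1*|x|
L = 14, alpha = 0.0437
Iteration 1: beta = 0.0, y = 2.2381 + 0.0*(2.2381 - 2.2381) = 2.2381
  grad(y) = 34.3334, v = y - alpha*grad = 0.7377
  prox(v) = soft_thresh(0.7377, 0.0918) = 0.646
Iteration 2: beta = 0.3333, y = 0.646 + 0.3333*(0.646 - 2.2381) = 0.1152
  grad(y) = 4.6135, v = y - alpha*grad = -0.0864
  prox(v) = soft_thresh(-0.0864, 0.0918) = 0.0
Iteration 3: beta = 0.5, y = 0.0 + 0.5*(0.0 - 0.646) = -0.323
  grad(y) = -1.5217, v = y - alpha*grad = -0.2565
  prox(v) = soft_thresh(-0.2565, 0.0918) = -0.1647
f(x_3) = 7*(-0.1647)^2 + 3*(-0.1647) + 2.1*|-0.1647| = 0.0417
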